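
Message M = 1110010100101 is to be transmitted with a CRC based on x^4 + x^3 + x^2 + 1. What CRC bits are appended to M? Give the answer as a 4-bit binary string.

1101

Append 4 zeros: 11100101001010000. Divide by 11101 (XOR where the leading bit is 1):
  pos 0: 11100 XOR 11101 = 00001
  pos 4: 11010 XOR 11101 = 00111
  pos 6: 11101 XOR 11101 = 00000
  pos 12: 10000 XOR 11101 = 01101
Remainder (last 4 bits) = 1101. This is the CRC / FCS.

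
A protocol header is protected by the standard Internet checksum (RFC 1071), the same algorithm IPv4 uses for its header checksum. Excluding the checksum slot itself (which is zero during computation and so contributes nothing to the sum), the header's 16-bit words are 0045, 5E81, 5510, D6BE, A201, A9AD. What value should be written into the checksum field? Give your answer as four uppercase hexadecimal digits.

29BB

One's-complement addition (fold any carry out of bit 15 back into bit 0):
  0x0045 + 0x5E81 = 0x05EC6
  0x5EC6 + 0x5510 = 0x0B3D6
  0xB3D6 + 0xD6BE = 0x18A94 → wrap carry → 0x8A95
  0x8A95 + 0xA201 = 0x12C96 → wrap carry → 0x2C97
  0x2C97 + 0xA9AD = 0x0D644
One's-complement sum = 0xD644.
Checksum = ~0xD644 & 0xFFFF = 0x29BB.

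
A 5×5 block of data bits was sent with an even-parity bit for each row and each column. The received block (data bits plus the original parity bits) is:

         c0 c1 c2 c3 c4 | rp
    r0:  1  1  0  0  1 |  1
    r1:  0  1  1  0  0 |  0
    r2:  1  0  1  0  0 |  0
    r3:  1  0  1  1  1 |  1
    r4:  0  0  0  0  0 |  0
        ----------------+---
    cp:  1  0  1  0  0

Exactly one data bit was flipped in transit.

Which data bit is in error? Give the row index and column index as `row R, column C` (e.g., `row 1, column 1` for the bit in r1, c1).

row 3, column 3

Recompute each row's even parity and compare to rp:
  r0: data parity 1, sent rp 1 → ok
  r1: data parity 0, sent rp 0 → ok
  r2: data parity 0, sent rp 0 → ok
  r3: data parity 0, sent rp 1 → mismatch
  r4: data parity 0, sent rp 0 → ok
Recompute each column's even parity and compare to cp:
  c0: data parity 1, sent cp 1 → ok
  c1: data parity 0, sent cp 0 → ok
  c2: data parity 1, sent cp 1 → ok
  c3: data parity 1, sent cp 0 → mismatch
  c4: data parity 0, sent cp 0 → ok
Exactly one row (r3) and one column (c3) fail → the flipped bit is at their intersection.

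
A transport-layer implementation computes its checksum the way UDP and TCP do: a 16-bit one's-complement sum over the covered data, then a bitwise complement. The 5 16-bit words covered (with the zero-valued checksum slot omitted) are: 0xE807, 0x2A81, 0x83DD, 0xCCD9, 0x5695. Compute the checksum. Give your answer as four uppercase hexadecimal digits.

One's-complement addition (fold any carry out of bit 15 back into bit 0):
  0xE807 + 0x2A81 = 0x11288 → wrap carry → 0x1289
  0x1289 + 0x83DD = 0x09666
  0x9666 + 0xCCD9 = 0x1633F → wrap carry → 0x6340
  0x6340 + 0x5695 = 0x0B9D5
One's-complement sum = 0xB9D5.
Checksum = ~0xB9D5 & 0xFFFF = 0x462A.

462A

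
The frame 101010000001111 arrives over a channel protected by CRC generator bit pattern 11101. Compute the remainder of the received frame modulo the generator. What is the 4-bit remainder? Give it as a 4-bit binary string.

0001

Modulo-2 division of 101010000001111 by 11101:
  pos 0: 10101 XOR 11101 = 01000
  pos 1: 10000 XOR 11101 = 01101
  pos 2: 11010 XOR 11101 = 00111
  pos 4: 11100 XOR 11101 = 00001
  pos 8: 10011 XOR 11101 = 01110
  pos 9: 11101 XOR 11101 = 00000
Remainder = 0001 (nonzero — an error is detected).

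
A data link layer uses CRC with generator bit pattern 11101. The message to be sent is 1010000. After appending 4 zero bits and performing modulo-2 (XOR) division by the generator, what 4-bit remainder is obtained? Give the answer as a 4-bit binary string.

1010

Append 4 zeros: 10100000000. Divide by 11101 (XOR where the leading bit is 1):
  pos 0: 10100 XOR 11101 = 01001
  pos 1: 10010 XOR 11101 = 01111
  pos 2: 11110 XOR 11101 = 00011
  pos 5: 11000 XOR 11101 = 00101
Remainder (last 4 bits) = 1010. This is the CRC / FCS.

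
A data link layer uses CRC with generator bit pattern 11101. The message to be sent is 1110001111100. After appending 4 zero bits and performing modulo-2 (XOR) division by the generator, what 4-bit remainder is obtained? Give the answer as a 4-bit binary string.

Append 4 zeros: 11100011111000000. Divide by 11101 (XOR where the leading bit is 1):
  pos 0: 11100 XOR 11101 = 00001
  pos 4: 10111 XOR 11101 = 01010
  pos 5: 10101 XOR 11101 = 01000
  pos 6: 10001 XOR 11101 = 01100
  pos 7: 11000 XOR 11101 = 00101
  pos 9: 10100 XOR 11101 = 01001
  pos 10: 10010 XOR 11101 = 01111
  pos 11: 11110 XOR 11101 = 00011
Remainder (last 4 bits) = 0110. This is the CRC / FCS.

0110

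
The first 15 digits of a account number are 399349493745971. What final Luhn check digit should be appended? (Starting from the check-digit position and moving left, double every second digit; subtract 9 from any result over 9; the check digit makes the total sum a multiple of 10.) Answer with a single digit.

Partial digits right→left: 1 7 9 5 4 7 3 9 4 9 4 3 9 9 3
Double every second digit counting from the check-digit position (so the 1st, 3rd, 5th, ... of the partial from the right).
  doubled (with −9 where >9): 2 9 8 6 8 8 9 6 → sum 56
  kept as-is: 7 5 7 9 9 3 9 → sum 49
Total = 56 + 49 = 105.
Check digit = (10 − (105 mod 10)) mod 10 = 5.

5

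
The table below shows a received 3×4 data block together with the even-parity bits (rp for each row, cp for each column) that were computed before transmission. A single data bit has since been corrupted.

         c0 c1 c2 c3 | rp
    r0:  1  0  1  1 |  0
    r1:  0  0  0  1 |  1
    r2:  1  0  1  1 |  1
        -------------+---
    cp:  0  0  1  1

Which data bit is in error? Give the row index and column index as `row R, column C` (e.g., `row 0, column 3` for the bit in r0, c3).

Recompute each row's even parity and compare to rp:
  r0: data parity 1, sent rp 0 → mismatch
  r1: data parity 1, sent rp 1 → ok
  r2: data parity 1, sent rp 1 → ok
Recompute each column's even parity and compare to cp:
  c0: data parity 0, sent cp 0 → ok
  c1: data parity 0, sent cp 0 → ok
  c2: data parity 0, sent cp 1 → mismatch
  c3: data parity 1, sent cp 1 → ok
Exactly one row (r0) and one column (c2) fail → the flipped bit is at their intersection.

row 0, column 2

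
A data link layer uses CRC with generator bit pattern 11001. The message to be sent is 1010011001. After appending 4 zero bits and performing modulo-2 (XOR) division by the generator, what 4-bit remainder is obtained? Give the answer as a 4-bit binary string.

1011

Append 4 zeros: 10100110010000. Divide by 11001 (XOR where the leading bit is 1):
  pos 0: 10100 XOR 11001 = 01101
  pos 1: 11011 XOR 11001 = 00010
  pos 4: 10100 XOR 11001 = 01101
  pos 5: 11011 XOR 11001 = 00010
  pos 8: 10000 XOR 11001 = 01001
  pos 9: 10010 XOR 11001 = 01011
Remainder (last 4 bits) = 1011. This is the CRC / FCS.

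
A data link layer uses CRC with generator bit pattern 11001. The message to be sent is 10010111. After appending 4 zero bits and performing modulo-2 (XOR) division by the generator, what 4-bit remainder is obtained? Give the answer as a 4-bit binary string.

Append 4 zeros: 100101110000. Divide by 11001 (XOR where the leading bit is 1):
  pos 0: 10010 XOR 11001 = 01011
  pos 1: 10111 XOR 11001 = 01110
  pos 2: 11101 XOR 11001 = 00100
  pos 4: 10010 XOR 11001 = 01011
  pos 5: 10110 XOR 11001 = 01111
  pos 6: 11110 XOR 11001 = 00111
Remainder (last 4 bits) = 1110. This is the CRC / FCS.

1110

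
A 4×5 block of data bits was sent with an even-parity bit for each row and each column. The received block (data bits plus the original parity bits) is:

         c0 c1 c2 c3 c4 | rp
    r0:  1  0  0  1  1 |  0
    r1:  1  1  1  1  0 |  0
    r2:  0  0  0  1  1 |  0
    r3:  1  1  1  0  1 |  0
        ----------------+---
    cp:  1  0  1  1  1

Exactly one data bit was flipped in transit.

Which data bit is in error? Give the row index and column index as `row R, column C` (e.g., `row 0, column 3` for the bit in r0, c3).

row 0, column 2

Recompute each row's even parity and compare to rp:
  r0: data parity 1, sent rp 0 → mismatch
  r1: data parity 0, sent rp 0 → ok
  r2: data parity 0, sent rp 0 → ok
  r3: data parity 0, sent rp 0 → ok
Recompute each column's even parity and compare to cp:
  c0: data parity 1, sent cp 1 → ok
  c1: data parity 0, sent cp 0 → ok
  c2: data parity 0, sent cp 1 → mismatch
  c3: data parity 1, sent cp 1 → ok
  c4: data parity 1, sent cp 1 → ok
Exactly one row (r0) and one column (c2) fail → the flipped bit is at their intersection.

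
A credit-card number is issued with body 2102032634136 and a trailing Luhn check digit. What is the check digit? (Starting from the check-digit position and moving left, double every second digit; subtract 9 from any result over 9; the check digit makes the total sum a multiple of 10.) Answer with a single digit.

Partial digits right→left: 6 3 1 4 3 6 2 3 0 2 0 1 2
Double every second digit counting from the check-digit position (so the 1st, 3rd, 5th, ... of the partial from the right).
  doubled (with −9 where >9): 3 2 6 4 0 0 4 → sum 19
  kept as-is: 3 4 6 3 2 1 → sum 19
Total = 19 + 19 = 38.
Check digit = (10 − (38 mod 10)) mod 10 = 2.

2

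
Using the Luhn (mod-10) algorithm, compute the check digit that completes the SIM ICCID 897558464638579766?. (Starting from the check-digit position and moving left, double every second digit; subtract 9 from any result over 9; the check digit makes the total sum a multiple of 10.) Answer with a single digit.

Partial digits right→left: 6 6 7 9 7 5 8 3 6 4 6 4 8 5 5 7 9 8
Double every second digit counting from the check-digit position (so the 1st, 3rd, 5th, ... of the partial from the right).
  doubled (with −9 where >9): 3 5 5 7 3 3 7 1 9 → sum 43
  kept as-is: 6 9 5 3 4 4 5 7 8 → sum 51
Total = 43 + 51 = 94.
Check digit = (10 − (94 mod 10)) mod 10 = 6.

6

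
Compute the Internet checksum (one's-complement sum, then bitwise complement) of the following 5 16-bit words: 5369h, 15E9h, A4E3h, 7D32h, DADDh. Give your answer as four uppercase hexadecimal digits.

One's-complement addition (fold any carry out of bit 15 back into bit 0):
  0x5369 + 0x15E9 = 0x06952
  0x6952 + 0xA4E3 = 0x10E35 → wrap carry → 0x0E36
  0x0E36 + 0x7D32 = 0x08B68
  0x8B68 + 0xDADD = 0x16645 → wrap carry → 0x6646
One's-complement sum = 0x6646.
Checksum = ~0x6646 & 0xFFFF = 0x99B9.

99B9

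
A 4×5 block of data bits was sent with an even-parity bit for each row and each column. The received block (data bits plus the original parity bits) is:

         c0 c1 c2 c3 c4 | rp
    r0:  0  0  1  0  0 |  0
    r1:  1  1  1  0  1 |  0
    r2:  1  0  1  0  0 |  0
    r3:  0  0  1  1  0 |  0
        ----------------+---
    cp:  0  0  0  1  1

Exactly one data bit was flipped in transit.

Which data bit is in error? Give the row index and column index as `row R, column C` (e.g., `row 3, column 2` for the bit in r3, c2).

row 0, column 1

Recompute each row's even parity and compare to rp:
  r0: data parity 1, sent rp 0 → mismatch
  r1: data parity 0, sent rp 0 → ok
  r2: data parity 0, sent rp 0 → ok
  r3: data parity 0, sent rp 0 → ok
Recompute each column's even parity and compare to cp:
  c0: data parity 0, sent cp 0 → ok
  c1: data parity 1, sent cp 0 → mismatch
  c2: data parity 0, sent cp 0 → ok
  c3: data parity 1, sent cp 1 → ok
  c4: data parity 1, sent cp 1 → ok
Exactly one row (r0) and one column (c1) fail → the flipped bit is at their intersection.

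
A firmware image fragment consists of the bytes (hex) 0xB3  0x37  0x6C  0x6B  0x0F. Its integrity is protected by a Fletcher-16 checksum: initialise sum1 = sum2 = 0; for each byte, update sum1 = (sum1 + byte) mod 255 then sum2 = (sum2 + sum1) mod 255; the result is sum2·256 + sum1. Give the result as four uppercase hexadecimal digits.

8AD1

Running sums (mod 255):
  after byte 0 (0xB3): sum1=179, sum2=179
  after byte 1 (0x37): sum1=234, sum2=158
  after byte 2 (0x6C): sum1=87, sum2=245
  after byte 3 (0x6B): sum1=194, sum2=184
  after byte 4 (0x0F): sum1=209, sum2=138
Checksum = sum2·256 + sum1 = 138·256 + 209 = 35537 = 0x8AD1.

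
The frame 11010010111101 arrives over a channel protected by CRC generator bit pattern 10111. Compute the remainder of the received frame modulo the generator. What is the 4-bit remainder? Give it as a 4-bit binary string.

1000

Modulo-2 division of 11010010111101 by 10111:
  pos 0: 11010 XOR 10111 = 01101
  pos 1: 11010 XOR 10111 = 01101
  pos 2: 11011 XOR 10111 = 01100
  pos 3: 11000 XOR 10111 = 01111
  pos 4: 11111 XOR 10111 = 01000
  pos 5: 10001 XOR 10111 = 00110
  pos 7: 11011 XOR 10111 = 01100
  pos 8: 11000 XOR 10111 = 01111
  pos 9: 11111 XOR 10111 = 01000
Remainder = 1000 (nonzero — an error is detected).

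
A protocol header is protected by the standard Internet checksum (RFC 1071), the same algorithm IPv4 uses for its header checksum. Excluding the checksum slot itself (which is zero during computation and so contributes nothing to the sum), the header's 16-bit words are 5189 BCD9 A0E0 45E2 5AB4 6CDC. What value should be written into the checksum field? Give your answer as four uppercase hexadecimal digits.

4349

One's-complement addition (fold any carry out of bit 15 back into bit 0):
  0x5189 + 0xBCD9 = 0x10E62 → wrap carry → 0x0E63
  0x0E63 + 0xA0E0 = 0x0AF43
  0xAF43 + 0x45E2 = 0x0F525
  0xF525 + 0x5AB4 = 0x14FD9 → wrap carry → 0x4FDA
  0x4FDA + 0x6CDC = 0x0BCB6
One's-complement sum = 0xBCB6.
Checksum = ~0xBCB6 & 0xFFFF = 0x4349.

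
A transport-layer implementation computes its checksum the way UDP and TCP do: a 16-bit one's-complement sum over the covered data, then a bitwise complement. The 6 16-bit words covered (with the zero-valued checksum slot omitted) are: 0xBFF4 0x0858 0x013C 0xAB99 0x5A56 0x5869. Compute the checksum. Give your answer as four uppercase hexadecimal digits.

D81D

One's-complement addition (fold any carry out of bit 15 back into bit 0):
  0xBFF4 + 0x0858 = 0x0C84C
  0xC84C + 0x013C = 0x0C988
  0xC988 + 0xAB99 = 0x17521 → wrap carry → 0x7522
  0x7522 + 0x5A56 = 0x0CF78
  0xCF78 + 0x5869 = 0x127E1 → wrap carry → 0x27E2
One's-complement sum = 0x27E2.
Checksum = ~0x27E2 & 0xFFFF = 0xD81D.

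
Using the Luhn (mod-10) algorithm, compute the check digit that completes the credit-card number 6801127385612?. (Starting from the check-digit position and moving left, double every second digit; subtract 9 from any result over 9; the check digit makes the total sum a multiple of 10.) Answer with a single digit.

Partial digits right→left: 2 1 6 5 8 3 7 2 1 1 0 8 6
Double every second digit counting from the check-digit position (so the 1st, 3rd, 5th, ... of the partial from the right).
  doubled (with −9 where >9): 4 3 7 5 2 0 3 → sum 24
  kept as-is: 1 5 3 2 1 8 → sum 20
Total = 24 + 20 = 44.
Check digit = (10 − (44 mod 10)) mod 10 = 6.

6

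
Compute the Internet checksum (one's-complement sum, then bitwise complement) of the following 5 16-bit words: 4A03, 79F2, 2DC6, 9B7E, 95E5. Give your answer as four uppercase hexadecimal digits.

DCDF

One's-complement addition (fold any carry out of bit 15 back into bit 0):
  0x4A03 + 0x79F2 = 0x0C3F5
  0xC3F5 + 0x2DC6 = 0x0F1BB
  0xF1BB + 0x9B7E = 0x18D39 → wrap carry → 0x8D3A
  0x8D3A + 0x95E5 = 0x1231F → wrap carry → 0x2320
One's-complement sum = 0x2320.
Checksum = ~0x2320 & 0xFFFF = 0xDCDF.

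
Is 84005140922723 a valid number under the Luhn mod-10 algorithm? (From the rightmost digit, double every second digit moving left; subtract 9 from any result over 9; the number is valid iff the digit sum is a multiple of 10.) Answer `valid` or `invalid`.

From the right, keep odd positions and double even positions (subtract 9 from any doubled value over 9):
  doubled (positions 2,4,...): 4 4 9 8 1 0 7 → sum 33
  kept (positions 1,3,...): 3 7 2 0 1 0 4 → sum 17
Total = 50.
50 mod 10 = 0, so the number is valid.

valid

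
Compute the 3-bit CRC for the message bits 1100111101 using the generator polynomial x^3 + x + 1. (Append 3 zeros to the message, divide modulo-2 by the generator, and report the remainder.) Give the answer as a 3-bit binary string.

Append 3 zeros: 1100111101000. Divide by 1011 (XOR where the leading bit is 1):
  pos 0: 1100 XOR 1011 = 0111
  pos 1: 1111 XOR 1011 = 0100
  pos 2: 1001 XOR 1011 = 0010
  pos 4: 1011 XOR 1011 = 0000
  pos 9: 1000 XOR 1011 = 0011
Remainder (last 3 bits) = 011. This is the CRC / FCS.

011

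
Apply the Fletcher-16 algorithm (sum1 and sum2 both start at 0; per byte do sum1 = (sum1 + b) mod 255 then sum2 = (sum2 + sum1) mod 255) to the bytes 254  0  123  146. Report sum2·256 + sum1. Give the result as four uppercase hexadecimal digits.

Running sums (mod 255):
  after byte 0 (254): sum1=254, sum2=254
  after byte 1 (0): sum1=254, sum2=253
  after byte 2 (123): sum1=122, sum2=120
  after byte 3 (146): sum1=13, sum2=133
Checksum = sum2·256 + sum1 = 133·256 + 13 = 34061 = 0x850D.

850D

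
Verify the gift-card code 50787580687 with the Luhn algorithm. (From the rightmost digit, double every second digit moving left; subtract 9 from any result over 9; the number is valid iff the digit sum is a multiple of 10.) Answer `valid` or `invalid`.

invalid

From the right, keep odd positions and double even positions (subtract 9 from any doubled value over 9):
  doubled (positions 2,4,...): 7 0 1 7 0 → sum 15
  kept (positions 1,3,...): 7 6 8 7 7 5 → sum 40
Total = 55.
55 mod 10 = 5, so the number is invalid.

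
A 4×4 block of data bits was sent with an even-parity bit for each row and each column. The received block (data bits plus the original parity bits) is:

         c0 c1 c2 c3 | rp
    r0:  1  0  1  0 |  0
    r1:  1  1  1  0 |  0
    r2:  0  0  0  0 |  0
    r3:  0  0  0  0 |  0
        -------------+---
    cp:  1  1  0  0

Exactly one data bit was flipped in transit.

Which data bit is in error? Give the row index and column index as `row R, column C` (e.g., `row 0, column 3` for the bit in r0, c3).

Recompute each row's even parity and compare to rp:
  r0: data parity 0, sent rp 0 → ok
  r1: data parity 1, sent rp 0 → mismatch
  r2: data parity 0, sent rp 0 → ok
  r3: data parity 0, sent rp 0 → ok
Recompute each column's even parity and compare to cp:
  c0: data parity 0, sent cp 1 → mismatch
  c1: data parity 1, sent cp 1 → ok
  c2: data parity 0, sent cp 0 → ok
  c3: data parity 0, sent cp 0 → ok
Exactly one row (r1) and one column (c0) fail → the flipped bit is at their intersection.

row 1, column 0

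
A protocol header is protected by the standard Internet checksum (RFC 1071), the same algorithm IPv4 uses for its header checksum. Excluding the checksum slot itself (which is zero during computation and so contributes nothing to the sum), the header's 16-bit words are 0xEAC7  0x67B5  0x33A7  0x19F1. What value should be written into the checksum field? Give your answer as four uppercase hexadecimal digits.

5FEA

One's-complement addition (fold any carry out of bit 15 back into bit 0):
  0xEAC7 + 0x67B5 = 0x1527C → wrap carry → 0x527D
  0x527D + 0x33A7 = 0x08624
  0x8624 + 0x19F1 = 0x0A015
One's-complement sum = 0xA015.
Checksum = ~0xA015 & 0xFFFF = 0x5FEA.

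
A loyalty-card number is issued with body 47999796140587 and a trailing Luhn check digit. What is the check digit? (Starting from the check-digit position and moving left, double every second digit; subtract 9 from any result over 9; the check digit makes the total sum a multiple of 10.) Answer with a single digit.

4

Partial digits right→left: 7 8 5 0 4 1 6 9 7 9 9 9 7 4
Double every second digit counting from the check-digit position (so the 1st, 3rd, 5th, ... of the partial from the right).
  doubled (with −9 where >9): 5 1 8 3 5 9 5 → sum 36
  kept as-is: 8 0 1 9 9 9 4 → sum 40
Total = 36 + 40 = 76.
Check digit = (10 − (76 mod 10)) mod 10 = 4.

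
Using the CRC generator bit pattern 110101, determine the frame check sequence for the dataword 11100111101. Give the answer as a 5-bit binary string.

Append 5 zeros: 1110011110100000. Divide by 110101 (XOR where the leading bit is 1):
  pos 0: 111001 XOR 110101 = 001100
  pos 2: 110011 XOR 110101 = 000110
  pos 5: 110101 XOR 110101 = 000000
Remainder (last 5 bits) = 00000. This is the CRC / FCS.

00000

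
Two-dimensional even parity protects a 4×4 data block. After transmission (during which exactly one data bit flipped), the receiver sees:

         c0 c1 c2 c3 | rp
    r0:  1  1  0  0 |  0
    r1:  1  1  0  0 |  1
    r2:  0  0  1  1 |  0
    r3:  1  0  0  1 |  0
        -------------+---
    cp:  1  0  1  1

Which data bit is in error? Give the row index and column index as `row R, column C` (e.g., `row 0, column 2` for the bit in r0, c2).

Recompute each row's even parity and compare to rp:
  r0: data parity 0, sent rp 0 → ok
  r1: data parity 0, sent rp 1 → mismatch
  r2: data parity 0, sent rp 0 → ok
  r3: data parity 0, sent rp 0 → ok
Recompute each column's even parity and compare to cp:
  c0: data parity 1, sent cp 1 → ok
  c1: data parity 0, sent cp 0 → ok
  c2: data parity 1, sent cp 1 → ok
  c3: data parity 0, sent cp 1 → mismatch
Exactly one row (r1) and one column (c3) fail → the flipped bit is at their intersection.

row 1, column 3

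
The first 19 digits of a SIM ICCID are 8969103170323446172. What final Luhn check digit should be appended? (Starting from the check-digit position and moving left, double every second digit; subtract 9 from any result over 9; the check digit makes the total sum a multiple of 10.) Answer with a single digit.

Partial digits right→left: 2 7 1 6 4 4 3 2 3 0 7 1 3 0 1 9 6 9 8
Double every second digit counting from the check-digit position (so the 1st, 3rd, 5th, ... of the partial from the right).
  doubled (with −9 where >9): 4 2 8 6 6 5 6 2 3 7 → sum 49
  kept as-is: 7 6 4 2 0 1 0 9 9 → sum 38
Total = 49 + 38 = 87.
Check digit = (10 − (87 mod 10)) mod 10 = 3.

3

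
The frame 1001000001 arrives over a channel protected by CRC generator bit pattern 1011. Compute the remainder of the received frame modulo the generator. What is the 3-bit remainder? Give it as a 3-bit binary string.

Modulo-2 division of 1001000001 by 1011:
  pos 0: 1001 XOR 1011 = 0010
  pos 2: 1000 XOR 1011 = 0011
  pos 4: 1100 XOR 1011 = 0111
  pos 5: 1110 XOR 1011 = 0101
  pos 6: 1011 XOR 1011 = 0000
Remainder = 000 (zero — the frame passes the CRC check).

000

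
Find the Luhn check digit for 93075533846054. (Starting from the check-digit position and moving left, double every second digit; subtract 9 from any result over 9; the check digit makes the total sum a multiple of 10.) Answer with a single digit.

0

Partial digits right→left: 4 5 0 6 4 8 3 3 5 5 7 0 3 9
Double every second digit counting from the check-digit position (so the 1st, 3rd, 5th, ... of the partial from the right).
  doubled (with −9 where >9): 8 0 8 6 1 5 6 → sum 34
  kept as-is: 5 6 8 3 5 0 9 → sum 36
Total = 34 + 36 = 70.
Check digit = (10 − (70 mod 10)) mod 10 = 0.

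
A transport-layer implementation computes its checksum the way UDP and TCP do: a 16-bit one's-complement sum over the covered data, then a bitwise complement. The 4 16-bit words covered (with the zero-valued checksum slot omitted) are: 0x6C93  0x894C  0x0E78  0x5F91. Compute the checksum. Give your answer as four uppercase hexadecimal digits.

9C16

One's-complement addition (fold any carry out of bit 15 back into bit 0):
  0x6C93 + 0x894C = 0x0F5DF
  0xF5DF + 0x0E78 = 0x10457 → wrap carry → 0x0458
  0x0458 + 0x5F91 = 0x063E9
One's-complement sum = 0x63E9.
Checksum = ~0x63E9 & 0xFFFF = 0x9C16.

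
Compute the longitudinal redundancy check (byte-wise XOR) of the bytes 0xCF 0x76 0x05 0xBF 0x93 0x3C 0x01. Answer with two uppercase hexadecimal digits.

AD

XOR the bytes together:
  start with 0xCF
  0xCF ⊕ 0x76 = 0xB9
  0xB9 ⊕ 0x05 = 0xBC
  0xBC ⊕ 0xBF = 0x03
  0x03 ⊕ 0x93 = 0x90
  0x90 ⊕ 0x3C = 0xAC
  0xAC ⊕ 0x01 = 0xAD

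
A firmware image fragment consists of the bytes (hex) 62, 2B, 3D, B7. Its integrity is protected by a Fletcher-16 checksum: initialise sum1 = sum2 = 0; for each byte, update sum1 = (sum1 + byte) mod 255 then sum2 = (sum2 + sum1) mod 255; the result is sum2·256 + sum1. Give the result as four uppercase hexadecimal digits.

Running sums (mod 255):
  after byte 0 (62): sum1=98, sum2=98
  after byte 1 (2B): sum1=141, sum2=239
  after byte 2 (3D): sum1=202, sum2=186
  after byte 3 (B7): sum1=130, sum2=61
Checksum = sum2·256 + sum1 = 61·256 + 130 = 15746 = 0x3D82.

3D82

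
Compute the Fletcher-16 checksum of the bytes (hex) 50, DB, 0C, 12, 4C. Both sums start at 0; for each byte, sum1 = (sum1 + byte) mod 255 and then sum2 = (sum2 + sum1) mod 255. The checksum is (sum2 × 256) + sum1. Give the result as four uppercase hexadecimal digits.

Running sums (mod 255):
  after byte 0 (50): sum1=80, sum2=80
  after byte 1 (DB): sum1=44, sum2=124
  after byte 2 (0C): sum1=56, sum2=180
  after byte 3 (12): sum1=74, sum2=254
  after byte 4 (4C): sum1=150, sum2=149
Checksum = sum2·256 + sum1 = 149·256 + 150 = 38294 = 0x9596.

9596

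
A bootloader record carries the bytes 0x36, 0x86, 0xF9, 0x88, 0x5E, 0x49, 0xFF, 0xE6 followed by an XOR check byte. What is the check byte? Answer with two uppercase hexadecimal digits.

XOR the bytes together:
  start with 0x36
  0x36 ⊕ 0x86 = 0xB0
  0xB0 ⊕ 0xF9 = 0x49
  0x49 ⊕ 0x88 = 0xC1
  0xC1 ⊕ 0x5E = 0x9F
  0x9F ⊕ 0x49 = 0xD6
  0xD6 ⊕ 0xFF = 0x29
  0x29 ⊕ 0xE6 = 0xCF

CF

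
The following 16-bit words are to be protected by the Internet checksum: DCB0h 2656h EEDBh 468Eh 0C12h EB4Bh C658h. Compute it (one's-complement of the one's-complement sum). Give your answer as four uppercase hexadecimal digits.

09D8

One's-complement addition (fold any carry out of bit 15 back into bit 0):
  0xDCB0 + 0x2656 = 0x10306 → wrap carry → 0x0307
  0x0307 + 0xEEDB = 0x0F1E2
  0xF1E2 + 0x468E = 0x13870 → wrap carry → 0x3871
  0x3871 + 0x0C12 = 0x04483
  0x4483 + 0xEB4B = 0x12FCE → wrap carry → 0x2FCF
  0x2FCF + 0xC658 = 0x0F627
One's-complement sum = 0xF627.
Checksum = ~0xF627 & 0xFFFF = 0x09D8.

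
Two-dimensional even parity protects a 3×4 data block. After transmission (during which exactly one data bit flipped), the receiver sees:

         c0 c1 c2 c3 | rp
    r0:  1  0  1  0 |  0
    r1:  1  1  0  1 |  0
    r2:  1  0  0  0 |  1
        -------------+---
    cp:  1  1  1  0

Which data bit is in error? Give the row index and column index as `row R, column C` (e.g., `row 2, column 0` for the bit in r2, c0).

Recompute each row's even parity and compare to rp:
  r0: data parity 0, sent rp 0 → ok
  r1: data parity 1, sent rp 0 → mismatch
  r2: data parity 1, sent rp 1 → ok
Recompute each column's even parity and compare to cp:
  c0: data parity 1, sent cp 1 → ok
  c1: data parity 1, sent cp 1 → ok
  c2: data parity 1, sent cp 1 → ok
  c3: data parity 1, sent cp 0 → mismatch
Exactly one row (r1) and one column (c3) fail → the flipped bit is at their intersection.

row 1, column 3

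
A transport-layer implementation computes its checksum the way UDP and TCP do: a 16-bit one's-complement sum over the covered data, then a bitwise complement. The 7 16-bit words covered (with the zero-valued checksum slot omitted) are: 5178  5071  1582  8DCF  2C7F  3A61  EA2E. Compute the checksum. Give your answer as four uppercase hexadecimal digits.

69B5

One's-complement addition (fold any carry out of bit 15 back into bit 0):
  0x5178 + 0x5071 = 0x0A1E9
  0xA1E9 + 0x1582 = 0x0B76B
  0xB76B + 0x8DCF = 0x1453A → wrap carry → 0x453B
  0x453B + 0x2C7F = 0x071BA
  0x71BA + 0x3A61 = 0x0AC1B
  0xAC1B + 0xEA2E = 0x19649 → wrap carry → 0x964A
One's-complement sum = 0x964A.
Checksum = ~0x964A & 0xFFFF = 0x69B5.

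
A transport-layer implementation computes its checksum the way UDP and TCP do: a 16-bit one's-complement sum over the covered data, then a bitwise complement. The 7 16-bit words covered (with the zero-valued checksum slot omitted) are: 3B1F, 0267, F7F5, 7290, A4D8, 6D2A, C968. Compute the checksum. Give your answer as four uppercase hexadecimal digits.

7C87

One's-complement addition (fold any carry out of bit 15 back into bit 0):
  0x3B1F + 0x0267 = 0x03D86
  0x3D86 + 0xF7F5 = 0x1357B → wrap carry → 0x357C
  0x357C + 0x7290 = 0x0A80C
  0xA80C + 0xA4D8 = 0x14CE4 → wrap carry → 0x4CE5
  0x4CE5 + 0x6D2A = 0x0BA0F
  0xBA0F + 0xC968 = 0x18377 → wrap carry → 0x8378
One's-complement sum = 0x8378.
Checksum = ~0x8378 & 0xFFFF = 0x7C87.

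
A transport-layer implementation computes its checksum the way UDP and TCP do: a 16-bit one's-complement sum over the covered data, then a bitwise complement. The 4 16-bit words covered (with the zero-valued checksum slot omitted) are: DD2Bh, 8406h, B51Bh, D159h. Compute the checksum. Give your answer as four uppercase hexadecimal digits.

1858

One's-complement addition (fold any carry out of bit 15 back into bit 0):
  0xDD2B + 0x8406 = 0x16131 → wrap carry → 0x6132
  0x6132 + 0xB51B = 0x1164D → wrap carry → 0x164E
  0x164E + 0xD159 = 0x0E7A7
One's-complement sum = 0xE7A7.
Checksum = ~0xE7A7 & 0xFFFF = 0x1858.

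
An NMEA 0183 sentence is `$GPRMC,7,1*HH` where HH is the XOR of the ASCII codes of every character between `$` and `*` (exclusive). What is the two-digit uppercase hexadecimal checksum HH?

4D

XOR the ASCII codes of the payload characters:
  'G' = 0x47 → acc = 0x47
  'P' = 0x50 → acc = 0x17
  'R' = 0x52 → acc = 0x45
  'M' = 0x4D → acc = 0x08
  'C' = 0x43 → acc = 0x4B
  ',' = 0x2C → acc = 0x67
  '7' = 0x37 → acc = 0x50
  ',' = 0x2C → acc = 0x7C
  '1' = 0x31 → acc = 0x4D
Checksum = 0x4D.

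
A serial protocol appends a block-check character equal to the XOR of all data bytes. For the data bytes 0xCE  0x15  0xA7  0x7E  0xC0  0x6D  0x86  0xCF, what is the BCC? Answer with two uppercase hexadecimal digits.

XOR the bytes together:
  start with 0xCE
  0xCE ⊕ 0x15 = 0xDB
  0xDB ⊕ 0xA7 = 0x7C
  0x7C ⊕ 0x7E = 0x02
  0x02 ⊕ 0xC0 = 0xC2
  0xC2 ⊕ 0x6D = 0xAF
  0xAF ⊕ 0x86 = 0x29
  0x29 ⊕ 0xCF = 0xE6

E6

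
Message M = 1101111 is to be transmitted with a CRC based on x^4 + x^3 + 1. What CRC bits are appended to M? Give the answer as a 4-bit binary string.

Append 4 zeros: 11011110000. Divide by 11001 (XOR where the leading bit is 1):
  pos 0: 11011 XOR 11001 = 00010
  pos 3: 10110 XOR 11001 = 01111
  pos 4: 11110 XOR 11001 = 00111
  pos 6: 11100 XOR 11001 = 00101
Remainder (last 4 bits) = 0101. This is the CRC / FCS.

0101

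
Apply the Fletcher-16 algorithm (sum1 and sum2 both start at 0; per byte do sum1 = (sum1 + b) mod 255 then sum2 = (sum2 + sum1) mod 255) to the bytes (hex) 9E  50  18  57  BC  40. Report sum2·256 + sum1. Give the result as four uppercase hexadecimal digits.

Running sums (mod 255):
  after byte 0 (9E): sum1=158, sum2=158
  after byte 1 (50): sum1=238, sum2=141
  after byte 2 (18): sum1=7, sum2=148
  after byte 3 (57): sum1=94, sum2=242
  after byte 4 (BC): sum1=27, sum2=14
  after byte 5 (40): sum1=91, sum2=105
Checksum = sum2·256 + sum1 = 105·256 + 91 = 26971 = 0x695B.

695B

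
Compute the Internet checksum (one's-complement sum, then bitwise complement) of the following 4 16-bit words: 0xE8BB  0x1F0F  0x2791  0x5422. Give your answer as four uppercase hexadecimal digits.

7C81

One's-complement addition (fold any carry out of bit 15 back into bit 0):
  0xE8BB + 0x1F0F = 0x107CA → wrap carry → 0x07CB
  0x07CB + 0x2791 = 0x02F5C
  0x2F5C + 0x5422 = 0x0837E
One's-complement sum = 0x837E.
Checksum = ~0x837E & 0xFFFF = 0x7C81.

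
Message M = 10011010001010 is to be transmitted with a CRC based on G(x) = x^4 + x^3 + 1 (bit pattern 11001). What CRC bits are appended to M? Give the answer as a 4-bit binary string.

1111

Append 4 zeros: 100110100010100000. Divide by 11001 (XOR where the leading bit is 1):
  pos 0: 10011 XOR 11001 = 01010
  pos 1: 10100 XOR 11001 = 01101
  pos 2: 11011 XOR 11001 = 00010
  pos 5: 10000 XOR 11001 = 01001
  pos 6: 10011 XOR 11001 = 01010
  pos 7: 10100 XOR 11001 = 01101
  pos 8: 11011 XOR 11001 = 00010
  pos 11: 10000 XOR 11001 = 01001
  pos 12: 10010 XOR 11001 = 01011
  pos 13: 10110 XOR 11001 = 01111
Remainder (last 4 bits) = 1111. This is the CRC / FCS.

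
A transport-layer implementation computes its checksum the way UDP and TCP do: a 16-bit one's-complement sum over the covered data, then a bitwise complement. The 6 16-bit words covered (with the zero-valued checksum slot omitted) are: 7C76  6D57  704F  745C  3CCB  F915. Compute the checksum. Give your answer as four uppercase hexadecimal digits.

One's-complement addition (fold any carry out of bit 15 back into bit 0):
  0x7C76 + 0x6D57 = 0x0E9CD
  0xE9CD + 0x704F = 0x15A1C → wrap carry → 0x5A1D
  0x5A1D + 0x745C = 0x0CE79
  0xCE79 + 0x3CCB = 0x10B44 → wrap carry → 0x0B45
  0x0B45 + 0xF915 = 0x1045A → wrap carry → 0x045B
One's-complement sum = 0x045B.
Checksum = ~0x045B & 0xFFFF = 0xFBA4.

FBA4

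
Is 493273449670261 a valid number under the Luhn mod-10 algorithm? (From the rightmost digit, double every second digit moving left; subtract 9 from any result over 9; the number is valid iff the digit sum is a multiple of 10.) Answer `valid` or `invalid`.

valid

From the right, keep odd positions and double even positions (subtract 9 from any doubled value over 9):
  doubled (positions 2,4,...): 3 0 3 8 6 4 9 → sum 33
  kept (positions 1,3,...): 1 2 7 9 4 7 3 4 → sum 37
Total = 70.
70 mod 10 = 0, so the number is valid.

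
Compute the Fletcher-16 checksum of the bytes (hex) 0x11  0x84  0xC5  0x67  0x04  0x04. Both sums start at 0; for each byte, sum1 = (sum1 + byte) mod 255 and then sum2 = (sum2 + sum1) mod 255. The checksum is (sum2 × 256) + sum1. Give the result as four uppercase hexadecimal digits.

56CA

Running sums (mod 255):
  after byte 0 (0x11): sum1=17, sum2=17
  after byte 1 (0x84): sum1=149, sum2=166
  after byte 2 (0xC5): sum1=91, sum2=2
  after byte 3 (0x67): sum1=194, sum2=196
  after byte 4 (0x04): sum1=198, sum2=139
  after byte 5 (0x04): sum1=202, sum2=86
Checksum = sum2·256 + sum1 = 86·256 + 202 = 22218 = 0x56CA.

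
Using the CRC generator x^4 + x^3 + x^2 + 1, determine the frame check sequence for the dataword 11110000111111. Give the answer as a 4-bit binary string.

1100

Append 4 zeros: 111100001111110000. Divide by 11101 (XOR where the leading bit is 1):
  pos 0: 11110 XOR 11101 = 00011
  pos 3: 11000 XOR 11101 = 00101
  pos 5: 10111 XOR 11101 = 01010
  pos 6: 10101 XOR 11101 = 01000
  pos 7: 10001 XOR 11101 = 01100
  pos 8: 11001 XOR 11101 = 00100
  pos 10: 10010 XOR 11101 = 01111
  pos 11: 11110 XOR 11101 = 00011
Remainder (last 4 bits) = 1100. This is the CRC / FCS.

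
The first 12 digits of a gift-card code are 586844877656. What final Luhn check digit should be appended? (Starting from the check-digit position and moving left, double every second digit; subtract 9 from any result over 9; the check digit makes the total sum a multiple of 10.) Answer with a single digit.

Partial digits right→left: 6 5 6 7 7 8 4 4 8 6 8 5
Double every second digit counting from the check-digit position (so the 1st, 3rd, 5th, ... of the partial from the right).
  doubled (with −9 where >9): 3 3 5 8 7 7 → sum 33
  kept as-is: 5 7 8 4 6 5 → sum 35
Total = 33 + 35 = 68.
Check digit = (10 − (68 mod 10)) mod 10 = 2.

2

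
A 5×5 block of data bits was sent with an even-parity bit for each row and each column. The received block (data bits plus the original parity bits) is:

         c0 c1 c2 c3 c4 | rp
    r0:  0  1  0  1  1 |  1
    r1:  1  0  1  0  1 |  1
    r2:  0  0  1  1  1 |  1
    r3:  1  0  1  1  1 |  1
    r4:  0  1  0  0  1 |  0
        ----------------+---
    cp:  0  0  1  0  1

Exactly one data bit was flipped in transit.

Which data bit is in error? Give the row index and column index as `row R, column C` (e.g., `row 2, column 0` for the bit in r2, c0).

row 3, column 3

Recompute each row's even parity and compare to rp:
  r0: data parity 1, sent rp 1 → ok
  r1: data parity 1, sent rp 1 → ok
  r2: data parity 1, sent rp 1 → ok
  r3: data parity 0, sent rp 1 → mismatch
  r4: data parity 0, sent rp 0 → ok
Recompute each column's even parity and compare to cp:
  c0: data parity 0, sent cp 0 → ok
  c1: data parity 0, sent cp 0 → ok
  c2: data parity 1, sent cp 1 → ok
  c3: data parity 1, sent cp 0 → mismatch
  c4: data parity 1, sent cp 1 → ok
Exactly one row (r3) and one column (c3) fail → the flipped bit is at their intersection.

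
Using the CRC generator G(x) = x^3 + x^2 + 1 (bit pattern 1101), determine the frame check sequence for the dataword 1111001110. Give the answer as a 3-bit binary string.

111

Append 3 zeros: 1111001110000. Divide by 1101 (XOR where the leading bit is 1):
  pos 0: 1111 XOR 1101 = 0010
  pos 2: 1000 XOR 1101 = 0101
  pos 3: 1011 XOR 1101 = 0110
  pos 4: 1101 XOR 1101 = 0000
  pos 8: 1000 XOR 1101 = 0101
  pos 9: 1010 XOR 1101 = 0111
Remainder (last 3 bits) = 111. This is the CRC / FCS.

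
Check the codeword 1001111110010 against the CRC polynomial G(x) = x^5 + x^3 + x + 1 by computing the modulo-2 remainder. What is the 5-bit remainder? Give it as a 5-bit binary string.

Modulo-2 division of 1001111110010 by 101011:
  pos 0: 100111 XOR 101011 = 001100
  pos 2: 110011 XOR 101011 = 011000
  pos 3: 110001 XOR 101011 = 011010
  pos 4: 110100 XOR 101011 = 011111
  pos 5: 111110 XOR 101011 = 010101
  pos 6: 101011 XOR 101011 = 000000
Remainder = 00000 (zero — the frame passes the CRC check).

00000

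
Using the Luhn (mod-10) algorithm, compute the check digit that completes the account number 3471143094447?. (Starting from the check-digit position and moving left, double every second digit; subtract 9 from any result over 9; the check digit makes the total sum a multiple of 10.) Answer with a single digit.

Partial digits right→left: 7 4 4 4 9 0 3 4 1 1 7 4 3
Double every second digit counting from the check-digit position (so the 1st, 3rd, 5th, ... of the partial from the right).
  doubled (with −9 where >9): 5 8 9 6 2 5 6 → sum 41
  kept as-is: 4 4 0 4 1 4 → sum 17
Total = 41 + 17 = 58.
Check digit = (10 − (58 mod 10)) mod 10 = 2.

2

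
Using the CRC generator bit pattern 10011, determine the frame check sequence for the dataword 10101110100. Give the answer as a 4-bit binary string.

0010

Append 4 zeros: 101011101000000. Divide by 10011 (XOR where the leading bit is 1):
  pos 0: 10101 XOR 10011 = 00110
  pos 2: 11011 XOR 10011 = 01000
  pos 3: 10000 XOR 10011 = 00011
  pos 6: 11100 XOR 10011 = 01111
  pos 7: 11110 XOR 10011 = 01101
  pos 8: 11010 XOR 10011 = 01001
  pos 9: 10010 XOR 10011 = 00001
Remainder (last 4 bits) = 0010. This is the CRC / FCS.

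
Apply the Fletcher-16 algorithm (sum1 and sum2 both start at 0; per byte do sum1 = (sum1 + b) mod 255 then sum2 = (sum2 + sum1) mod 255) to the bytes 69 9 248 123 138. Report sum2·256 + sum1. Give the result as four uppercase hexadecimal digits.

Running sums (mod 255):
  after byte 0 (69): sum1=69, sum2=69
  after byte 1 (9): sum1=78, sum2=147
  after byte 2 (248): sum1=71, sum2=218
  after byte 3 (123): sum1=194, sum2=157
  after byte 4 (138): sum1=77, sum2=234
Checksum = sum2·256 + sum1 = 234·256 + 77 = 59981 = 0xEA4D.

EA4D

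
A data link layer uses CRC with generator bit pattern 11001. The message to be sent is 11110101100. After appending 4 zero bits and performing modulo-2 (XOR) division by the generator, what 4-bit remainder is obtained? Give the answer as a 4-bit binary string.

Append 4 zeros: 111101011000000. Divide by 11001 (XOR where the leading bit is 1):
  pos 0: 11110 XOR 11001 = 00111
  pos 2: 11110 XOR 11001 = 00111
  pos 4: 11111 XOR 11001 = 00110
  pos 6: 11000 XOR 11001 = 00001
  pos 10: 10000 XOR 11001 = 01001
Remainder (last 4 bits) = 1001. This is the CRC / FCS.

1001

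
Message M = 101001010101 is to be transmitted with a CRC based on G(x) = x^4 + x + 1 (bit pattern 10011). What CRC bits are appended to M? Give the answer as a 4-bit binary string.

Append 4 zeros: 1010010101010000. Divide by 10011 (XOR where the leading bit is 1):
  pos 0: 10100 XOR 10011 = 00111
  pos 2: 11110 XOR 10011 = 01101
  pos 3: 11011 XOR 10011 = 01000
  pos 4: 10000 XOR 10011 = 00011
  pos 7: 11101 XOR 10011 = 01110
  pos 8: 11100 XOR 10011 = 01111
  pos 9: 11110 XOR 10011 = 01101
  pos 10: 11010 XOR 10011 = 01001
  pos 11: 10010 XOR 10011 = 00001
Remainder (last 4 bits) = 0001. This is the CRC / FCS.

0001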